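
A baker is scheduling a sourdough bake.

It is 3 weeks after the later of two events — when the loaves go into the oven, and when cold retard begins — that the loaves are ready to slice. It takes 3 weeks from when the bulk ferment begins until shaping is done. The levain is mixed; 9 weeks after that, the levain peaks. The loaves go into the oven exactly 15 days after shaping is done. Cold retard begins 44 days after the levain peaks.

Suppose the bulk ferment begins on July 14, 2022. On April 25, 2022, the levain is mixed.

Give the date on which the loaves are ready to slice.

September 9, 2022

The bulk ferment begins: Jul 14, 2022.
Shaping is done: Jul 14, 2022 + 3 weeks = Aug 4, 2022.
The loaves go into the oven: Aug 4, 2022 + 15 days = Aug 19, 2022.
The levain is mixed: Apr 25, 2022.
The levain peaks: Apr 25, 2022 + 9 weeks = Jun 27, 2022.
Cold retard begins: Jun 27, 2022 + 44 days = Aug 10, 2022.
Both prerequisites met — the loaves go into the oven (Aug 19, 2022), cold retard begins (Aug 10, 2022); the later is Aug 19, 2022.
The loaves are ready to slice: Aug 19, 2022 + 3 weeks = Sep 9, 2022.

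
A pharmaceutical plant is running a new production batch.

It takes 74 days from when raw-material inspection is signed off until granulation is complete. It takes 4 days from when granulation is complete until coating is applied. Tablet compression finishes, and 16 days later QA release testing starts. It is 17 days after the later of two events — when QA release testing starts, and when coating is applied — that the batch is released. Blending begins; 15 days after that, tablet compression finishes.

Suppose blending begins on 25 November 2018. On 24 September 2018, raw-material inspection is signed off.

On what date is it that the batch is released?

Blending begins: Nov 25, 2018.
Tablet compression finishes: Nov 25, 2018 + 15 days = Dec 10, 2018.
QA release testing starts: Dec 10, 2018 + 16 days = Dec 26, 2018.
Raw-material inspection is signed off: Sep 24, 2018.
Granulation is complete: Sep 24, 2018 + 74 days = Dec 7, 2018.
Coating is applied: Dec 7, 2018 + 4 days = Dec 11, 2018.
Both prerequisites met — QA release testing starts (Dec 26, 2018), coating is applied (Dec 11, 2018); the later is Dec 26, 2018.
The batch is released: Dec 26, 2018 + 17 days = Jan 12, 2019.

12 January 2019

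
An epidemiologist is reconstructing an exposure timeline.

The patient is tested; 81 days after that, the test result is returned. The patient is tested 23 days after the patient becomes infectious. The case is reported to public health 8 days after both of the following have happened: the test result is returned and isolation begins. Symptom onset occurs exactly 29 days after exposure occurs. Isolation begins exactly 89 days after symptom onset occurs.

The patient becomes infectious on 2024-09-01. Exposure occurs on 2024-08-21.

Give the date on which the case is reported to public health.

The patient becomes infectious: Sep 1, 2024.
The patient is tested: Sep 1, 2024 + 23 days = Sep 24, 2024.
The test result is returned: Sep 24, 2024 + 81 days = Dec 14, 2024.
Exposure occurs: Aug 21, 2024.
Symptom onset occurs: Aug 21, 2024 + 29 days = Sep 19, 2024.
Isolation begins: Sep 19, 2024 + 89 days = Dec 17, 2024.
Both prerequisites met — the test result is returned (Dec 14, 2024), isolation begins (Dec 17, 2024); the later is Dec 17, 2024.
The case is reported to public health: Dec 17, 2024 + 8 days = Dec 25, 2024.

2024-12-25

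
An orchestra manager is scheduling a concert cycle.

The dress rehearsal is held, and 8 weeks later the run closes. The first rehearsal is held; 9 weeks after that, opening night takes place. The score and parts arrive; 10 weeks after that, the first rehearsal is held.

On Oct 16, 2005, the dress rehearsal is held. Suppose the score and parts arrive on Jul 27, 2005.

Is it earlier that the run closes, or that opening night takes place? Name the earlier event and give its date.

The dress rehearsal is held: Oct 16, 2005.
The run closes: Oct 16, 2005 + 8 weeks = Dec 11, 2005.
The score and parts arrive: Jul 27, 2005.
The first rehearsal is held: Jul 27, 2005 + 10 weeks = Oct 5, 2005.
Opening night takes place: Oct 5, 2005 + 9 weeks = Dec 7, 2005.
Comparing: the run closes on Dec 11, 2005 vs opening night takes place on Dec 7, 2005. Earlier: opening night takes place.

Opening night takes place — Dec 7, 2005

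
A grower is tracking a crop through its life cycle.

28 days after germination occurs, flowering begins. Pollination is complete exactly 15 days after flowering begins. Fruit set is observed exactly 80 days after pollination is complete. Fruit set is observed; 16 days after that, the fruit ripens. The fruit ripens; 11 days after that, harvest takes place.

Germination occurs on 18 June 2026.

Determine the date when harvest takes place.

Germination occurs: Jun 18, 2026.
Flowering begins: Jun 18, 2026 + 28 days = Jul 16, 2026.
Pollination is complete: Jul 16, 2026 + 15 days = Jul 31, 2026.
Fruit set is observed: Jul 31, 2026 + 80 days = Oct 19, 2026.
The fruit ripens: Oct 19, 2026 + 16 days = Nov 4, 2026.
Harvest takes place: Nov 4, 2026 + 11 days = Nov 15, 2026.

15 November 2026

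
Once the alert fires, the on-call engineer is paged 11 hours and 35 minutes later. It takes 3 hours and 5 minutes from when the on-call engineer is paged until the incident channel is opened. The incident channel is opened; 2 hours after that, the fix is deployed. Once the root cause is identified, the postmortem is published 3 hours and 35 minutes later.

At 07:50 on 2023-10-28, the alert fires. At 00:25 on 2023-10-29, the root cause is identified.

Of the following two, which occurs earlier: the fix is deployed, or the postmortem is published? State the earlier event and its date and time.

The fix is deployed — 00:30 on 2023-10-29

The alert fires: 07:50 Oct 28, 2023.
The on-call engineer is paged: 07:50 Oct 28, 2023 + 11h35m = 19:25 Oct 28, 2023.
The incident channel is opened: 19:25 Oct 28, 2023 + 3h05m = 22:30 Oct 28, 2023.
The fix is deployed: 22:30 Oct 28, 2023 + 2h = 00:30 Oct 29, 2023.
The root cause is identified: 00:25 Oct 29, 2023.
The postmortem is published: 00:25 Oct 29, 2023 + 3h35m = 04:00 Oct 29, 2023.
Comparing: the fix is deployed at 00:30 Oct 29, 2023 vs the postmortem is published at 04:00 Oct 29, 2023. Earlier: the fix is deployed.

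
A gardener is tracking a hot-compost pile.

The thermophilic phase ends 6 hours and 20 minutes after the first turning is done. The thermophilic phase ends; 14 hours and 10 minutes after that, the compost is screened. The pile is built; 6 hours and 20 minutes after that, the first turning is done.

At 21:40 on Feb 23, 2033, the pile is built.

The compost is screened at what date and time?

00:30 on Feb 25, 2033

The pile is built: 21:40 Feb 23, 2033.
The first turning is done: 21:40 Feb 23, 2033 + 6h20m = 04:00 Feb 24, 2033.
The thermophilic phase ends: 04:00 Feb 24, 2033 + 6h20m = 10:20 Feb 24, 2033.
The compost is screened: 10:20 Feb 24, 2033 + 14h10m = 00:30 Feb 25, 2033.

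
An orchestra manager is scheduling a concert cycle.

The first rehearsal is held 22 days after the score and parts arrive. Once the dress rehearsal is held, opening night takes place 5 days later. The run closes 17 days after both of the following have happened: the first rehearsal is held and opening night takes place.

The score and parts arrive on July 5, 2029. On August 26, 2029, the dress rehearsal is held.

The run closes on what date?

September 17, 2029

The score and parts arrive: Jul 5, 2029.
The first rehearsal is held: Jul 5, 2029 + 22 days = Jul 27, 2029.
The dress rehearsal is held: Aug 26, 2029.
Opening night takes place: Aug 26, 2029 + 5 days = Aug 31, 2029.
Both prerequisites met — the first rehearsal is held (Jul 27, 2029), opening night takes place (Aug 31, 2029); the later is Aug 31, 2029.
The run closes: Aug 31, 2029 + 17 days = Sep 17, 2029.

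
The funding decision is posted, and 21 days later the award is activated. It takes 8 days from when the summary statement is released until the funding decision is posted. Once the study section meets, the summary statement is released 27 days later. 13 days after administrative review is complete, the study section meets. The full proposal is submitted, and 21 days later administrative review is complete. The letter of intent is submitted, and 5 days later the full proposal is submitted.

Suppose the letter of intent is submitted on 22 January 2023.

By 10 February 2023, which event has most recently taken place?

The full proposal is submitted

The letter of intent is submitted: Jan 22, 2023.
The full proposal is submitted: Jan 22, 2023 + 5 days = Jan 27, 2023.
Administrative review is complete: Jan 27, 2023 + 21 days = Feb 17, 2023.
The study section meets: Feb 17, 2023 + 13 days = Mar 2, 2023.
The summary statement is released: Mar 2, 2023 + 27 days = Mar 29, 2023.
The funding decision is posted: Mar 29, 2023 + 8 days = Apr 6, 2023.
The award is activated: Apr 6, 2023 + 21 days = Apr 27, 2023.
Feb 10, 2023 falls between when the full proposal is submitted (Jan 27, 2023) and when administrative review is complete (Feb 17, 2023).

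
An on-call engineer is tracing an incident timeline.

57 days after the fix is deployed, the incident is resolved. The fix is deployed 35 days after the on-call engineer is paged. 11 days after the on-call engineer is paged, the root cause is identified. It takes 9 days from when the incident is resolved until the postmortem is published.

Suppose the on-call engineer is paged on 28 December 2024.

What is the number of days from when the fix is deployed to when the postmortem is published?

Causal path: the fix is deployed → the incident is resolved → the postmortem is published.
Total delay along the path: 57 + 9 = 66 days.

66 days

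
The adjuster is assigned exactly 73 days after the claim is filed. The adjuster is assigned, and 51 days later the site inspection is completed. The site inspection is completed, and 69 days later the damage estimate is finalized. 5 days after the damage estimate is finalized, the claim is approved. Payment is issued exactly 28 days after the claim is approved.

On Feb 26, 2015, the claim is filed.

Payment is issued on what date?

The claim is filed: Feb 26, 2015.
The adjuster is assigned: Feb 26, 2015 + 73 days = May 10, 2015.
The site inspection is completed: May 10, 2015 + 51 days = Jun 30, 2015.
The damage estimate is finalized: Jun 30, 2015 + 69 days = Sep 7, 2015.
The claim is approved: Sep 7, 2015 + 5 days = Sep 12, 2015.
Payment is issued: Sep 12, 2015 + 28 days = Oct 10, 2015.

Oct 10, 2015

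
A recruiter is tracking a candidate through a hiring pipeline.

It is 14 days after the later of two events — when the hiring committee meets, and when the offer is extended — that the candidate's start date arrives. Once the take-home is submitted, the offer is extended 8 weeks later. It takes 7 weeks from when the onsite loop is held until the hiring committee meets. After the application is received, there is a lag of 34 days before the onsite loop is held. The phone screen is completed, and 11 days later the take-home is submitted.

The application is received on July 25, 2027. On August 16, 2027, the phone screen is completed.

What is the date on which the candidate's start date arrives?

November 5, 2027

The application is received: Jul 25, 2027.
The onsite loop is held: Jul 25, 2027 + 34 days = Aug 28, 2027.
The hiring committee meets: Aug 28, 2027 + 7 weeks = Oct 16, 2027.
The phone screen is completed: Aug 16, 2027.
The take-home is submitted: Aug 16, 2027 + 11 days = Aug 27, 2027.
The offer is extended: Aug 27, 2027 + 8 weeks = Oct 22, 2027.
Both prerequisites met — the hiring committee meets (Oct 16, 2027), the offer is extended (Oct 22, 2027); the later is Oct 22, 2027.
The candidate's start date arrives: Oct 22, 2027 + 14 days = Nov 5, 2027.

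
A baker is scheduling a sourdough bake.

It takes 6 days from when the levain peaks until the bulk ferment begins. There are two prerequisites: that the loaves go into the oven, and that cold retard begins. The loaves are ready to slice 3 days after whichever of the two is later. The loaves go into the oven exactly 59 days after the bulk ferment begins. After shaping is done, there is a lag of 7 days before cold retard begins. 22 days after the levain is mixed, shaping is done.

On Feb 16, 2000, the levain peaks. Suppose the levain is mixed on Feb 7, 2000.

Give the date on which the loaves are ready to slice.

Apr 24, 2000

The levain peaks: Feb 16, 2000.
The bulk ferment begins: Feb 16, 2000 + 6 days = Feb 22, 2000.
The loaves go into the oven: Feb 22, 2000 + 59 days = Apr 21, 2000.
The levain is mixed: Feb 7, 2000.
Shaping is done: Feb 7, 2000 + 22 days = Feb 29, 2000.
Cold retard begins: Feb 29, 2000 + 7 days = Mar 7, 2000.
Both prerequisites met — the loaves go into the oven (Apr 21, 2000), cold retard begins (Mar 7, 2000); the later is Apr 21, 2000.
The loaves are ready to slice: Apr 21, 2000 + 3 days = Apr 24, 2000.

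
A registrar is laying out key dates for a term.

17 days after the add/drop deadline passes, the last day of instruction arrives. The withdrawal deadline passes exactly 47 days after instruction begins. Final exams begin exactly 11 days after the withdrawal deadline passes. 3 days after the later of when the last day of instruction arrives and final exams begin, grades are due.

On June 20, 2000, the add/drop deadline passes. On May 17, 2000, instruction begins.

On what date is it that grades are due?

July 17, 2000

The add/drop deadline passes: Jun 20, 2000.
The last day of instruction arrives: Jun 20, 2000 + 17 days = Jul 7, 2000.
Instruction begins: May 17, 2000.
The withdrawal deadline passes: May 17, 2000 + 47 days = Jul 3, 2000.
Final exams begin: Jul 3, 2000 + 11 days = Jul 14, 2000.
Both prerequisites met — the last day of instruction arrives (Jul 7, 2000), final exams begin (Jul 14, 2000); the later is Jul 14, 2000.
Grades are due: Jul 14, 2000 + 3 days = Jul 17, 2000.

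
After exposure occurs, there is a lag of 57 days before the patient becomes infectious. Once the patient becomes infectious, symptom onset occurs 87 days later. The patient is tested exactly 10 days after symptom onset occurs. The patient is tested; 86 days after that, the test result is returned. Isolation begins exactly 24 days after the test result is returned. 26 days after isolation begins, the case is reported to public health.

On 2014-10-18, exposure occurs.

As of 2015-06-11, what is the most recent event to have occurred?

The patient is tested

Exposure occurs: Oct 18, 2014.
The patient becomes infectious: Oct 18, 2014 + 57 days = Dec 14, 2014.
Symptom onset occurs: Dec 14, 2014 + 87 days = Mar 11, 2015.
The patient is tested: Mar 11, 2015 + 10 days = Mar 21, 2015.
The test result is returned: Mar 21, 2015 + 86 days = Jun 15, 2015.
Isolation begins: Jun 15, 2015 + 24 days = Jul 9, 2015.
The case is reported to public health: Jul 9, 2015 + 26 days = Aug 4, 2015.
Jun 11, 2015 falls between when the patient is tested (Mar 21, 2015) and when the test result is returned (Jun 15, 2015).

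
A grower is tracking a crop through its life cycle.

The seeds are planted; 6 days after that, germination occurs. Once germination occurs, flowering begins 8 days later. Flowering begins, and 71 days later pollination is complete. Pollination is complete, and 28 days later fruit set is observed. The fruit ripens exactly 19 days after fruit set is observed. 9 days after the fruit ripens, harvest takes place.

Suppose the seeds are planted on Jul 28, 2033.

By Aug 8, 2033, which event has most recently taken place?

Germination occurs

The seeds are planted: Jul 28, 2033.
Germination occurs: Jul 28, 2033 + 6 days = Aug 3, 2033.
Flowering begins: Aug 3, 2033 + 8 days = Aug 11, 2033.
Pollination is complete: Aug 11, 2033 + 71 days = Oct 21, 2033.
Fruit set is observed: Oct 21, 2033 + 28 days = Nov 18, 2033.
The fruit ripens: Nov 18, 2033 + 19 days = Dec 7, 2033.
Harvest takes place: Dec 7, 2033 + 9 days = Dec 16, 2033.
Aug 8, 2033 falls between when germination occurs (Aug 3, 2033) and when flowering begins (Aug 11, 2033).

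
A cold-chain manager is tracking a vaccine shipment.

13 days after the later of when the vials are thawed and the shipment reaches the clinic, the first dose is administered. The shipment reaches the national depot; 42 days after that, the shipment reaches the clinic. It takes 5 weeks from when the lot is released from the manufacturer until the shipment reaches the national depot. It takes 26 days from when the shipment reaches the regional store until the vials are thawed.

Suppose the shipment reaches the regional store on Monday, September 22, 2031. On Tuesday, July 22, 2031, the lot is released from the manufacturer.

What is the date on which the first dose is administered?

Friday, October 31, 2031

The shipment reaches the regional store: Sep 22, 2031.
The vials are thawed: Sep 22, 2031 + 26 days = Oct 18, 2031.
The lot is released from the manufacturer: Jul 22, 2031.
The shipment reaches the national depot: Jul 22, 2031 + 5 weeks = Aug 26, 2031.
The shipment reaches the clinic: Aug 26, 2031 + 42 days = Oct 7, 2031.
Both prerequisites met — the vials are thawed (Oct 18, 2031), the shipment reaches the clinic (Oct 7, 2031); the later is Oct 18, 2031.
The first dose is administered: Oct 18, 2031 + 13 days = Oct 31, 2031.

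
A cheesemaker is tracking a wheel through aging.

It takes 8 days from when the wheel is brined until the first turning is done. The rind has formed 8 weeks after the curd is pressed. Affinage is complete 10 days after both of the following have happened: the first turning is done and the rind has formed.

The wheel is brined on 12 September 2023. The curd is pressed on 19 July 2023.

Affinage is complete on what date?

30 September 2023

The wheel is brined: Sep 12, 2023.
The first turning is done: Sep 12, 2023 + 8 days = Sep 20, 2023.
The curd is pressed: Jul 19, 2023.
The rind has formed: Jul 19, 2023 + 8 weeks = Sep 13, 2023.
Both prerequisites met — the first turning is done (Sep 20, 2023), the rind has formed (Sep 13, 2023); the later is Sep 20, 2023.
Affinage is complete: Sep 20, 2023 + 10 days = Sep 30, 2023.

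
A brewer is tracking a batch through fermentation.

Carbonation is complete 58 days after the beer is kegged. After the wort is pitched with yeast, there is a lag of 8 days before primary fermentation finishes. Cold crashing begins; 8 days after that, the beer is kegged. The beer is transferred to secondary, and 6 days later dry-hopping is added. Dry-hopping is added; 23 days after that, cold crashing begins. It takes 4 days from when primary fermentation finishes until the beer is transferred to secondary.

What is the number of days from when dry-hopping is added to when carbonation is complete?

Causal path: dry-hopping is added → cold crashing begins → the beer is kegged → carbonation is complete.
Total delay along the path: 23 + 8 + 58 = 89 days.

89 days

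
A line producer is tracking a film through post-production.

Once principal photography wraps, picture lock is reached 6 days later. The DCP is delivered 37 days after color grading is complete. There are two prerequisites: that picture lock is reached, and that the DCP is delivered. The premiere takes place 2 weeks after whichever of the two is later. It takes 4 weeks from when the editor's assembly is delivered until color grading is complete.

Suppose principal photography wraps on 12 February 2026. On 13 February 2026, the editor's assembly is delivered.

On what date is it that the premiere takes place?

Principal photography wraps: Feb 12, 2026.
Picture lock is reached: Feb 12, 2026 + 6 days = Feb 18, 2026.
The editor's assembly is delivered: Feb 13, 2026.
Color grading is complete: Feb 13, 2026 + 4 weeks = Mar 13, 2026.
The DCP is delivered: Mar 13, 2026 + 37 days = Apr 19, 2026.
Both prerequisites met — picture lock is reached (Feb 18, 2026), the DCP is delivered (Apr 19, 2026); the later is Apr 19, 2026.
The premiere takes place: Apr 19, 2026 + 2 weeks = May 3, 2026.

3 May 2026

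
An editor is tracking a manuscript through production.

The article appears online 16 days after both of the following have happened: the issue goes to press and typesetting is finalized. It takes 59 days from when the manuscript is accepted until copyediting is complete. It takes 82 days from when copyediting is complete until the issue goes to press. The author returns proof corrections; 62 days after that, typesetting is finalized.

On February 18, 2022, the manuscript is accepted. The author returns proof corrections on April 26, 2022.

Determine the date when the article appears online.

July 25, 2022

The manuscript is accepted: Feb 18, 2022.
Copyediting is complete: Feb 18, 2022 + 59 days = Apr 18, 2022.
The issue goes to press: Apr 18, 2022 + 82 days = Jul 9, 2022.
The author returns proof corrections: Apr 26, 2022.
Typesetting is finalized: Apr 26, 2022 + 62 days = Jun 27, 2022.
Both prerequisites met — the issue goes to press (Jul 9, 2022), typesetting is finalized (Jun 27, 2022); the later is Jul 9, 2022.
The article appears online: Jul 9, 2022 + 16 days = Jul 25, 2022.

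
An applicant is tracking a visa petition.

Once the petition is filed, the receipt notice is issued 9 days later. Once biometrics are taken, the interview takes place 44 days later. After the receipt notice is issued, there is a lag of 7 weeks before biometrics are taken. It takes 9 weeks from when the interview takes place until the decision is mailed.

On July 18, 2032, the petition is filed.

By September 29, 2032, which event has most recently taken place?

Biometrics are taken

The petition is filed: Jul 18, 2032.
The receipt notice is issued: Jul 18, 2032 + 9 days = Jul 27, 2032.
Biometrics are taken: Jul 27, 2032 + 7 weeks = Sep 14, 2032.
The interview takes place: Sep 14, 2032 + 44 days = Oct 28, 2032.
The decision is mailed: Oct 28, 2032 + 9 weeks = Dec 30, 2032.
Sep 29, 2032 falls between when biometrics are taken (Sep 14, 2032) and when the interview takes place (Oct 28, 2032).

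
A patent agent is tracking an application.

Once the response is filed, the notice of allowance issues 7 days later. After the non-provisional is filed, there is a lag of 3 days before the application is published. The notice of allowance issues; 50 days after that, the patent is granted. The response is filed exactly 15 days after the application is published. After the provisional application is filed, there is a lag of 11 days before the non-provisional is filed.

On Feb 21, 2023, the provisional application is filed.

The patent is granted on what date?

May 18, 2023

The provisional application is filed: Feb 21, 2023.
The non-provisional is filed: Feb 21, 2023 + 11 days = Mar 4, 2023.
The application is published: Mar 4, 2023 + 3 days = Mar 7, 2023.
The response is filed: Mar 7, 2023 + 15 days = Mar 22, 2023.
The notice of allowance issues: Mar 22, 2023 + 7 days = Mar 29, 2023.
The patent is granted: Mar 29, 2023 + 50 days = May 18, 2023.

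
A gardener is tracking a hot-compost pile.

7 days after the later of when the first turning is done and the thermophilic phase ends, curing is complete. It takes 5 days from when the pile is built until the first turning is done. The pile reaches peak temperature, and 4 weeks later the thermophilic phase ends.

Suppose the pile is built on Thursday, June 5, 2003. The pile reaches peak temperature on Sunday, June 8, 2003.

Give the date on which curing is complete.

The pile is built: Jun 5, 2003.
The first turning is done: Jun 5, 2003 + 5 days = Jun 10, 2003.
The pile reaches peak temperature: Jun 8, 2003.
The thermophilic phase ends: Jun 8, 2003 + 4 weeks = Jul 6, 2003.
Both prerequisites met — the first turning is done (Jun 10, 2003), the thermophilic phase ends (Jul 6, 2003); the later is Jul 6, 2003.
Curing is complete: Jul 6, 2003 + 7 days = Jul 13, 2003.

Sunday, July 13, 2003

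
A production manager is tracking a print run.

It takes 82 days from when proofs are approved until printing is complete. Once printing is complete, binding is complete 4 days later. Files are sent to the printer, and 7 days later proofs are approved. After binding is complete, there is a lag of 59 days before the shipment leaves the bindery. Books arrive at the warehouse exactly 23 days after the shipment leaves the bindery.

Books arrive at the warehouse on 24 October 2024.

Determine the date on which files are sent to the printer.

2 May 2024

Books arrive at the warehouse: Oct 24, 2024.
The shipment leaves the bindery: Oct 24, 2024 − 23 days = Oct 1, 2024.
Binding is complete: Oct 1, 2024 − 59 days = Aug 3, 2024.
Printing is complete: Aug 3, 2024 − 4 days = Jul 30, 2024.
Proofs are approved: Jul 30, 2024 − 82 days = May 9, 2024.
Files are sent to the printer: May 9, 2024 − 7 days = May 2, 2024.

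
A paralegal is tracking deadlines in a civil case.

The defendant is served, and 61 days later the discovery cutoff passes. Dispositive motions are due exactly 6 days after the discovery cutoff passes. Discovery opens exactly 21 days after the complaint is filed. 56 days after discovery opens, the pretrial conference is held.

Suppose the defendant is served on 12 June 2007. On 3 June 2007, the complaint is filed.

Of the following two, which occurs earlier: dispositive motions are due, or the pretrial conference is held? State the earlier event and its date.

Dispositive motions are due — 18 August 2007

The defendant is served: Jun 12, 2007.
The discovery cutoff passes: Jun 12, 2007 + 61 days = Aug 12, 2007.
Dispositive motions are due: Aug 12, 2007 + 6 days = Aug 18, 2007.
The complaint is filed: Jun 3, 2007.
Discovery opens: Jun 3, 2007 + 21 days = Jun 24, 2007.
The pretrial conference is held: Jun 24, 2007 + 56 days = Aug 19, 2007.
Comparing: dispositive motions are due on Aug 18, 2007 vs the pretrial conference is held on Aug 19, 2007. Earlier: dispositive motions are due.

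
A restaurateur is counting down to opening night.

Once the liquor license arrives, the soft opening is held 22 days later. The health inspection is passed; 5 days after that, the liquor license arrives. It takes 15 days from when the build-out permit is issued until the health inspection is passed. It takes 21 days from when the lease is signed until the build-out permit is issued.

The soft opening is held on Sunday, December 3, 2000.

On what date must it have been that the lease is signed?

Sunday, October 1, 2000

The soft opening is held: Dec 3, 2000.
The liquor license arrives: Dec 3, 2000 − 22 days = Nov 11, 2000.
The health inspection is passed: Nov 11, 2000 − 5 days = Nov 6, 2000.
The build-out permit is issued: Nov 6, 2000 − 15 days = Oct 22, 2000.
The lease is signed: Oct 22, 2000 − 21 days = Oct 1, 2000.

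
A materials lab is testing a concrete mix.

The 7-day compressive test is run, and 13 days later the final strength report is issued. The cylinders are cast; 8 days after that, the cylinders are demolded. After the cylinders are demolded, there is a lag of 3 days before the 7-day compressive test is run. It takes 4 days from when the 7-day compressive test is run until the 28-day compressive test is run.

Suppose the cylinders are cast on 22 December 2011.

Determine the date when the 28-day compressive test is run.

6 January 2012

The cylinders are cast: Dec 22, 2011.
The cylinders are demolded: Dec 22, 2011 + 8 days = Dec 30, 2011.
The 7-day compressive test is run: Dec 30, 2011 + 3 days = Jan 2, 2012.
The 28-day compressive test is run: Jan 2, 2012 + 4 days = Jan 6, 2012.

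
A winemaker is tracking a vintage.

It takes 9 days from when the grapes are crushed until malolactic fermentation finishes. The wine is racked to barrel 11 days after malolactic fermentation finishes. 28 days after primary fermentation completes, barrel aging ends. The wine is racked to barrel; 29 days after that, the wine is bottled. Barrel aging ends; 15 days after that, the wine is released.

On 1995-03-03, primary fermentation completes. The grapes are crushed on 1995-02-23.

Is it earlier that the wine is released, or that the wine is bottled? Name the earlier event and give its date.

Primary fermentation completes: Mar 3, 1995.
Barrel aging ends: Mar 3, 1995 + 28 days = Mar 31, 1995.
The wine is released: Mar 31, 1995 + 15 days = Apr 15, 1995.
The grapes are crushed: Feb 23, 1995.
Malolactic fermentation finishes: Feb 23, 1995 + 9 days = Mar 4, 1995.
The wine is racked to barrel: Mar 4, 1995 + 11 days = Mar 15, 1995.
The wine is bottled: Mar 15, 1995 + 29 days = Apr 13, 1995.
Comparing: the wine is released on Apr 15, 1995 vs the wine is bottled on Apr 13, 1995. Earlier: the wine is bottled.

The wine is bottled — 1995-04-13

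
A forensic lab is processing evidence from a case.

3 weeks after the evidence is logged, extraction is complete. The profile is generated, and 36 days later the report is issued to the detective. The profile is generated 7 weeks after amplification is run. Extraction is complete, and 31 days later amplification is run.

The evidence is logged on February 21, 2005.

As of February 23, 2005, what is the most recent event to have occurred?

The evidence is logged

The evidence is logged: Feb 21, 2005.
Extraction is complete: Feb 21, 2005 + 3 weeks = Mar 14, 2005.
Amplification is run: Mar 14, 2005 + 31 days = Apr 14, 2005.
The profile is generated: Apr 14, 2005 + 7 weeks = Jun 2, 2005.
The report is issued to the detective: Jun 2, 2005 + 36 days = Jul 8, 2005.
Feb 23, 2005 falls between when the evidence is logged (Feb 21, 2005) and when extraction is complete (Mar 14, 2005).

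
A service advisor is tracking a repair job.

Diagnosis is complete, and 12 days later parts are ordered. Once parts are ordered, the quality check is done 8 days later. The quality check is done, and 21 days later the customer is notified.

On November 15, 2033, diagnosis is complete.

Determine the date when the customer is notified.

December 26, 2033

Diagnosis is complete: Nov 15, 2033.
Parts are ordered: Nov 15, 2033 + 12 days = Nov 27, 2033.
The quality check is done: Nov 27, 2033 + 8 days = Dec 5, 2033.
The customer is notified: Dec 5, 2033 + 21 days = Dec 26, 2033.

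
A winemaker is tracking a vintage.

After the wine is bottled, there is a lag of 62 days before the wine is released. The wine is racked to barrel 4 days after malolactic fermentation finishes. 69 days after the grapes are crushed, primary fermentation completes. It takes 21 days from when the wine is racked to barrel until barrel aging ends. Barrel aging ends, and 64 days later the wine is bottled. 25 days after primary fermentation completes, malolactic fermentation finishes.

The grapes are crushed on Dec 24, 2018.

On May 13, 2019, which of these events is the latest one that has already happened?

The grapes are crushed: Dec 24, 2018.
Primary fermentation completes: Dec 24, 2018 + 69 days = Mar 3, 2019.
Malolactic fermentation finishes: Mar 3, 2019 + 25 days = Mar 28, 2019.
The wine is racked to barrel: Mar 28, 2019 + 4 days = Apr 1, 2019.
Barrel aging ends: Apr 1, 2019 + 21 days = Apr 22, 2019.
The wine is bottled: Apr 22, 2019 + 64 days = Jun 25, 2019.
The wine is released: Jun 25, 2019 + 62 days = Aug 26, 2019.
May 13, 2019 falls between when barrel aging ends (Apr 22, 2019) and when the wine is bottled (Jun 25, 2019).

Barrel aging ends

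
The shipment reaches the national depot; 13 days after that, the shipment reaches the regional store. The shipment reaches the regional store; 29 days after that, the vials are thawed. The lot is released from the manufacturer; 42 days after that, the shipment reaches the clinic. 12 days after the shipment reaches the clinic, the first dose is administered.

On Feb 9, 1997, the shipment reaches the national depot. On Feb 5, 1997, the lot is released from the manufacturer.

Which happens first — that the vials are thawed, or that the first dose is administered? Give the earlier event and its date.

The shipment reaches the national depot: Feb 9, 1997.
The shipment reaches the regional store: Feb 9, 1997 + 13 days = Feb 22, 1997.
The vials are thawed: Feb 22, 1997 + 29 days = Mar 23, 1997.
The lot is released from the manufacturer: Feb 5, 1997.
The shipment reaches the clinic: Feb 5, 1997 + 42 days = Mar 19, 1997.
The first dose is administered: Mar 19, 1997 + 12 days = Mar 31, 1997.
Comparing: the vials are thawed on Mar 23, 1997 vs the first dose is administered on Mar 31, 1997. Earlier: the vials are thawed.

The vials are thawed — Mar 23, 1997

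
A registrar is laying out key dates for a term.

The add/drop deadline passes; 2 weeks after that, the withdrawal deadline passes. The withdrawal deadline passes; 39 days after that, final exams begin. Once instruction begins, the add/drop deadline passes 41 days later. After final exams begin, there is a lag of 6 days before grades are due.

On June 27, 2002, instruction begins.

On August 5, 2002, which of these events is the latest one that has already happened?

Instruction begins: Jun 27, 2002.
The add/drop deadline passes: Jun 27, 2002 + 41 days = Aug 7, 2002.
The withdrawal deadline passes: Aug 7, 2002 + 2 weeks = Aug 21, 2002.
Final exams begin: Aug 21, 2002 + 39 days = Sep 29, 2002.
Grades are due: Sep 29, 2002 + 6 days = Oct 5, 2002.
Aug 5, 2002 falls between when instruction begins (Jun 27, 2002) and when the add/drop deadline passes (Aug 7, 2002).

Instruction begins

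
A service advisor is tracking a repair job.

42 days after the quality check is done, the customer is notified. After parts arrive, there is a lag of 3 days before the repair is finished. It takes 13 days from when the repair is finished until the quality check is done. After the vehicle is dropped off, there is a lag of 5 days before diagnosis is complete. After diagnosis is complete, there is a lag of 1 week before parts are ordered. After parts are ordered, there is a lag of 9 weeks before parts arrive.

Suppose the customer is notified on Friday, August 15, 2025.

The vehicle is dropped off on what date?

Friday, April 4, 2025

The customer is notified: Aug 15, 2025.
The quality check is done: Aug 15, 2025 − 42 days = Jul 4, 2025.
The repair is finished: Jul 4, 2025 − 13 days = Jun 21, 2025.
Parts arrive: Jun 21, 2025 − 3 days = Jun 18, 2025.
Parts are ordered: Jun 18, 2025 − 9 weeks = Apr 16, 2025.
Diagnosis is complete: Apr 16, 2025 − 1 week = Apr 9, 2025.
The vehicle is dropped off: Apr 9, 2025 − 5 days = Apr 4, 2025.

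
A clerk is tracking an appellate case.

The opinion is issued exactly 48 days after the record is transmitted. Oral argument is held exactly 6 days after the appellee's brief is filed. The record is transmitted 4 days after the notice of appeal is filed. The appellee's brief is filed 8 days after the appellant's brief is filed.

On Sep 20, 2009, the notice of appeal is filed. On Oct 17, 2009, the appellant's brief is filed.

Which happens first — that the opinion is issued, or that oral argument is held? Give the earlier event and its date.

The notice of appeal is filed: Sep 20, 2009.
The record is transmitted: Sep 20, 2009 + 4 days = Sep 24, 2009.
The opinion is issued: Sep 24, 2009 + 48 days = Nov 11, 2009.
The appellant's brief is filed: Oct 17, 2009.
The appellee's brief is filed: Oct 17, 2009 + 8 days = Oct 25, 2009.
Oral argument is held: Oct 25, 2009 + 6 days = Oct 31, 2009.
Comparing: the opinion is issued on Nov 11, 2009 vs oral argument is held on Oct 31, 2009. Earlier: oral argument is held.

Oral argument is held — Oct 31, 2009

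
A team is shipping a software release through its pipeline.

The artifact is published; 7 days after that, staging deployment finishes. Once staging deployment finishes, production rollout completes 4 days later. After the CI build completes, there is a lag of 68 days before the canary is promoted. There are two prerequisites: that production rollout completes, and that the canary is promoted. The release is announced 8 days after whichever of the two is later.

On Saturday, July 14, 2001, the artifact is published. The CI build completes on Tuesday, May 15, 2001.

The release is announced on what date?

The artifact is published: Jul 14, 2001.
Staging deployment finishes: Jul 14, 2001 + 7 days = Jul 21, 2001.
Production rollout completes: Jul 21, 2001 + 4 days = Jul 25, 2001.
The CI build completes: May 15, 2001.
The canary is promoted: May 15, 2001 + 68 days = Jul 22, 2001.
Both prerequisites met — production rollout completes (Jul 25, 2001), the canary is promoted (Jul 22, 2001); the later is Jul 25, 2001.
The release is announced: Jul 25, 2001 + 8 days = Aug 2, 2001.

Thursday, August 2, 2001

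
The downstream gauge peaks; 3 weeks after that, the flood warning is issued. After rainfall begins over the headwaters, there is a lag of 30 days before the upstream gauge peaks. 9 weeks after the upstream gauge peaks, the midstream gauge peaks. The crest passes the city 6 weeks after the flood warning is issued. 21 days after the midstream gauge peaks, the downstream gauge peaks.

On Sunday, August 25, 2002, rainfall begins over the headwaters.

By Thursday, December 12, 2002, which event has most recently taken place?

Rainfall begins over the headwaters: Aug 25, 2002.
The upstream gauge peaks: Aug 25, 2002 + 30 days = Sep 24, 2002.
The midstream gauge peaks: Sep 24, 2002 + 9 weeks = Nov 26, 2002.
The downstream gauge peaks: Nov 26, 2002 + 21 days = Dec 17, 2002.
The flood warning is issued: Dec 17, 2002 + 3 weeks = Jan 7, 2003.
The crest passes the city: Jan 7, 2003 + 6 weeks = Feb 18, 2003.
Dec 12, 2002 falls between when the midstream gauge peaks (Nov 26, 2002) and when the downstream gauge peaks (Dec 17, 2002).

The midstream gauge peaks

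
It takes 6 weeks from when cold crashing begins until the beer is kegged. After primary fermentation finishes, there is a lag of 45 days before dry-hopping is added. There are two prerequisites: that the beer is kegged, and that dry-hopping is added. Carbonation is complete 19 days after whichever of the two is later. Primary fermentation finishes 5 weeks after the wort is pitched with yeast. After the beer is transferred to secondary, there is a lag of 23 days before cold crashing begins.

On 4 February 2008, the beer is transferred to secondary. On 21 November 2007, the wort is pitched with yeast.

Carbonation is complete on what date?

The beer is transferred to secondary: Feb 4, 2008.
Cold crashing begins: Feb 4, 2008 + 23 days = Feb 27, 2008.
The beer is kegged: Feb 27, 2008 + 6 weeks = Apr 9, 2008.
The wort is pitched with yeast: Nov 21, 2007.
Primary fermentation finishes: Nov 21, 2007 + 5 weeks = Dec 26, 2007.
Dry-hopping is added: Dec 26, 2007 + 45 days = Feb 9, 2008.
Both prerequisites met — the beer is kegged (Apr 9, 2008), dry-hopping is added (Feb 9, 2008); the later is Apr 9, 2008.
Carbonation is complete: Apr 9, 2008 + 19 days = Apr 28, 2008.

28 April 2008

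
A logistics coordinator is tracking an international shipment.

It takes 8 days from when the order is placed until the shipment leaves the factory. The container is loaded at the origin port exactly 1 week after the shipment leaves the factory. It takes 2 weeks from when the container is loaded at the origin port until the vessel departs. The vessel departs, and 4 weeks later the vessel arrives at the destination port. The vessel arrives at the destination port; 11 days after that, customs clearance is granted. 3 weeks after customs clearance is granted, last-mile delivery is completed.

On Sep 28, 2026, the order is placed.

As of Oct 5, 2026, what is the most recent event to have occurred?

The order is placed: Sep 28, 2026.
The shipment leaves the factory: Sep 28, 2026 + 8 days = Oct 6, 2026.
The container is loaded at the origin port: Oct 6, 2026 + 1 week = Oct 13, 2026.
The vessel departs: Oct 13, 2026 + 2 weeks = Oct 27, 2026.
The vessel arrives at the destination port: Oct 27, 2026 + 4 weeks = Nov 24, 2026.
Customs clearance is granted: Nov 24, 2026 + 11 days = Dec 5, 2026.
Last-mile delivery is completed: Dec 5, 2026 + 3 weeks = Dec 26, 2026.
Oct 5, 2026 falls between when the order is placed (Sep 28, 2026) and when the shipment leaves the factory (Oct 6, 2026).

The order is placed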